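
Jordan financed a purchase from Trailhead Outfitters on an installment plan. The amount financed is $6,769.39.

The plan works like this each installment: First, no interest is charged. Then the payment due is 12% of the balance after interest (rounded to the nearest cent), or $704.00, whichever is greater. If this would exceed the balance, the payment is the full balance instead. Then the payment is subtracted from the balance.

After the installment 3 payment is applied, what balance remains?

Installment 1: opening $6,769.39; payment $812.33; balance $5,957.06
Installment 2: opening $5,957.06; payment $714.85; balance $5,242.21
Installment 3: opening $5,242.21; payment $704.00; balance $4,538.21

$4,538.21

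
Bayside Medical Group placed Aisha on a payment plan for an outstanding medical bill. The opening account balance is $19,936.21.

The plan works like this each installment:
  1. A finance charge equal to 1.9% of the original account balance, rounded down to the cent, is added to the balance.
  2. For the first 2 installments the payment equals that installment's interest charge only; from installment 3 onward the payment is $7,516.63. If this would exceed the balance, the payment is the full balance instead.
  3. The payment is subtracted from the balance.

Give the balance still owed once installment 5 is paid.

$0.00

Installment 1: opening $19,936.21; interest $378.78 → $20,314.99; payment $378.78; balance $19,936.21
Installment 2: opening $19,936.21; interest $378.78 → $20,314.99; payment $378.78; balance $19,936.21
Installment 3: opening $19,936.21; interest $378.78 → $20,314.99; payment $7,516.63; balance $12,798.36
Installment 4: opening $12,798.36; interest $378.78 → $13,177.14; payment $7,516.63; balance $5,660.51
Installment 5: opening $5,660.51; interest $378.78 → $6,039.29; payment $6,039.29; balance $0.00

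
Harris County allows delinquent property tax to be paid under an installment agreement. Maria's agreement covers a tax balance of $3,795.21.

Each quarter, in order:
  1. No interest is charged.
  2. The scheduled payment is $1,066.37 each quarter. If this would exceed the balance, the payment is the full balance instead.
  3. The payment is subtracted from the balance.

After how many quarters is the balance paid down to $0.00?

4

# | Opening | Payment | End bal
1 | $3,795.21 | $1,066.37 | $2,728.84
2 | $2,728.84 | $1,066.37 | $1,662.47
3 | $1,662.47 | $1,066.37 | $596.10
4 | $596.10 | $596.10 | $0.00
Balance reaches $0.00 in quarter 4.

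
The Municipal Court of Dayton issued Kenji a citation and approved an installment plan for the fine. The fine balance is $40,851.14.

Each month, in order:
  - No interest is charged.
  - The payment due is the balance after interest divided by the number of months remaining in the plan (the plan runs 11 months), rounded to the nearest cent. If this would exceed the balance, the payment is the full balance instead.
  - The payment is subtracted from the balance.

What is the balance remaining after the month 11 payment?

# | Opening | Payment | End bal
1 | $40,851.14 | $3,713.74 | $37,137.40
2 | $37,137.40 | $3,713.74 | $33,423.66
3 | $33,423.66 | $3,713.74 | $29,709.92
4 | $29,709.92 | $3,713.74 | $25,996.18
5 | $25,996.18 | $3,713.74 | $22,282.44
6 | $22,282.44 | $3,713.74 | $18,568.70
7 | $18,568.70 | $3,713.74 | $14,854.96
8 | $14,854.96 | $3,713.74 | $11,141.22
9 | $11,141.22 | $3,713.74 | $7,427.48
10 | $7,427.48 | $3,713.74 | $3,713.74
11 | $3,713.74 | $3,713.74 | $0.00

$0.00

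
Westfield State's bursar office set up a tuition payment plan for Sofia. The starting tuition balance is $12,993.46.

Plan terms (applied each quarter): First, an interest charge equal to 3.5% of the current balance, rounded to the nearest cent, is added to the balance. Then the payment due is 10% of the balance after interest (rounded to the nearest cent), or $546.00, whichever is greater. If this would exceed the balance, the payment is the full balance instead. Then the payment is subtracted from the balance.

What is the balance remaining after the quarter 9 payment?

$6,860.74

# | Opening | Interest | Payment | End bal
1 | $12,993.46 | $454.77 | $1,344.82 | $12,103.41
2 | $12,103.41 | $423.62 | $1,252.70 | $11,274.33
3 | $11,274.33 | $394.60 | $1,166.89 | $10,502.04
4 | $10,502.04 | $367.57 | $1,086.96 | $9,782.65
5 | $9,782.65 | $342.39 | $1,012.50 | $9,112.54
6 | $9,112.54 | $318.94 | $943.15 | $8,488.33
7 | $8,488.33 | $297.09 | $878.54 | $7,906.88
8 | $7,906.88 | $276.74 | $818.36 | $7,365.26
9 | $7,365.26 | $257.78 | $762.30 | $6,860.74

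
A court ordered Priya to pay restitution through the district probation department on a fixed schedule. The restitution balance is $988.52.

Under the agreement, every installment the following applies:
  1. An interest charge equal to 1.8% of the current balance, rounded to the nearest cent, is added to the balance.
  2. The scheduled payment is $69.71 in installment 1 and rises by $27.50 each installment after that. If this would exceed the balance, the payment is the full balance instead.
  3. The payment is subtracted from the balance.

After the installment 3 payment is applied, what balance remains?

$746.95

Installment 1: opening $988.52; interest $17.79 → $1,006.31; payment $69.71; balance $936.60
Installment 2: opening $936.60; interest $16.86 → $953.46; payment $97.21; balance $856.25
Installment 3: opening $856.25; interest $15.41 → $871.66; payment $124.71; balance $746.95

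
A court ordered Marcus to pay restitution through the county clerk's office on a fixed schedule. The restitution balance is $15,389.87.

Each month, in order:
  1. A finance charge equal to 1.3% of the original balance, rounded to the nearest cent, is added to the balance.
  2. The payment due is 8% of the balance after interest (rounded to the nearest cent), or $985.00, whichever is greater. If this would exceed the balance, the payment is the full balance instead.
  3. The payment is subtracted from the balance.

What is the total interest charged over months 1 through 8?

$1,600.56

Month 1: opening $15,389.87; interest $200.07 → $15,589.94; payment $1,247.20; balance $14,342.74
Month 2: opening $14,342.74; interest $200.07 → $14,542.81; payment $1,163.42; balance $13,379.39
Month 3: opening $13,379.39; interest $200.07 → $13,579.46; payment $1,086.36; balance $12,493.10
Month 4: opening $12,493.10; interest $200.07 → $12,693.17; payment $1,015.45; balance $11,677.72
Month 5: opening $11,677.72; interest $200.07 → $11,877.79; payment $985.00; balance $10,892.79
Month 6: opening $10,892.79; interest $200.07 → $11,092.86; payment $985.00; balance $10,107.86
Month 7: opening $10,107.86; interest $200.07 → $10,307.93; payment $985.00; balance $9,322.93
Month 8: opening $9,322.93; interest $200.07 → $9,523.00; payment $985.00; balance $8,538.00
Total interest: $200.07 + $200.07 + $200.07 + $200.07 + $200.07 + $200.07 + $200.07 + $200.07 = $1,600.56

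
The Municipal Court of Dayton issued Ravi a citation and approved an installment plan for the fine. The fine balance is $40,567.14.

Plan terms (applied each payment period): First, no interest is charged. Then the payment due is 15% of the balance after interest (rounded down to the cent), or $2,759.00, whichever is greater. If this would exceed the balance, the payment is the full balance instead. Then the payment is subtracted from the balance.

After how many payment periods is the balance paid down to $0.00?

12

# | Opening | Payment | End bal
1 | $40,567.14 | $6,085.07 | $34,482.07
2 | $34,482.07 | $5,172.31 | $29,309.76
3 | $29,309.76 | $4,396.46 | $24,913.30
4 | $24,913.30 | $3,736.99 | $21,176.31
5 | $21,176.31 | $3,176.44 | $17,999.87
6 | $17,999.87 | $2,759.00 | $15,240.87
7 | $15,240.87 | $2,759.00 | $12,481.87
8 | $12,481.87 | $2,759.00 | $9,722.87
9 | $9,722.87 | $2,759.00 | $6,963.87
10 | $6,963.87 | $2,759.00 | $4,204.87
11 | $4,204.87 | $2,759.00 | $1,445.87
12 | $1,445.87 | $1,445.87 | $0.00
Balance reaches $0.00 in payment period 12.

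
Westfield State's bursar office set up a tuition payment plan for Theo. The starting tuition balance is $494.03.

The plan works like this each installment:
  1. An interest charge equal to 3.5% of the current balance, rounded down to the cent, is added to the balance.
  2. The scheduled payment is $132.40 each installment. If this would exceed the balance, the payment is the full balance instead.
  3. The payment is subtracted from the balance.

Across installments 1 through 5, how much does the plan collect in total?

# | Opening | Interest | Payment | End bal
1 | $494.03 | $17.29 | $132.40 | $378.92
2 | $378.92 | $13.26 | $132.40 | $259.78
3 | $259.78 | $9.09 | $132.40 | $136.47
4 | $136.47 | $4.77 | $132.40 | $8.84
5 | $8.84 | $0.30 | $9.14 | $0.00
Total paid: $538.74

$538.74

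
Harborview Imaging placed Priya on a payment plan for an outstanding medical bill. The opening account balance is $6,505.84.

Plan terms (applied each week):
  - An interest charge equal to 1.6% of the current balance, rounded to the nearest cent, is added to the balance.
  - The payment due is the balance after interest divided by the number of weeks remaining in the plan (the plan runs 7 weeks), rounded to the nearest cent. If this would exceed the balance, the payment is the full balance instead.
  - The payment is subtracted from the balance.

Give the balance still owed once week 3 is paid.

Week 1: opening $6,505.84; interest $104.09 → $6,609.93; payment $944.28; balance $5,665.65
Week 2: opening $5,665.65; interest $90.65 → $5,756.30; payment $959.38; balance $4,796.92
Week 3: opening $4,796.92; interest $76.75 → $4,873.67; payment $974.73; balance $3,898.94

$3,898.94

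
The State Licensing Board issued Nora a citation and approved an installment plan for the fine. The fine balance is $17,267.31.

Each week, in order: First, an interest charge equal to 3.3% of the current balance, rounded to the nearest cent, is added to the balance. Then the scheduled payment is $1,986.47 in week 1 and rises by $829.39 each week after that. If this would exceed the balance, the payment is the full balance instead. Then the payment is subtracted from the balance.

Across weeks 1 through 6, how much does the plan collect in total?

# | Opening | Interest | Payment | End bal
1 | $17,267.31 | $569.82 | $1,986.47 | $15,850.66
2 | $15,850.66 | $523.07 | $2,815.86 | $13,557.87
3 | $13,557.87 | $447.41 | $3,645.25 | $10,360.03
4 | $10,360.03 | $341.88 | $4,474.64 | $6,227.27
5 | $6,227.27 | $205.50 | $5,304.03 | $1,128.74
6 | $1,128.74 | $37.25 | $1,165.99 | $0.00
Total paid: $19,392.24

$19,392.24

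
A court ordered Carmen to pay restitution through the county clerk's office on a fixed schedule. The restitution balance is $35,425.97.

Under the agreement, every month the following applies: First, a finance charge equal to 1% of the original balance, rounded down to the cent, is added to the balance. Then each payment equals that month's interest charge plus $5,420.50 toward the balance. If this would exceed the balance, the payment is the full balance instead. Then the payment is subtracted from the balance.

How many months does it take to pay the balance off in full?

7

Month 1: $35,425.97 +$354.25 interest = $35,780.22; pay $5,774.75 → $30,005.47
Month 2: $30,005.47 +$354.25 interest = $30,359.72; pay $5,774.75 → $24,584.97
Month 3: $24,584.97 +$354.25 interest = $24,939.22; pay $5,774.75 → $19,164.47
Month 4: $19,164.47 +$354.25 interest = $19,518.72; pay $5,774.75 → $13,743.97
Month 5: $13,743.97 +$354.25 interest = $14,098.22; pay $5,774.75 → $8,323.47
Month 6: $8,323.47 +$354.25 interest = $8,677.72; pay $5,774.75 → $2,902.97
Month 7: $2,902.97 +$354.25 interest = $3,257.22; pay $3,257.22 → $0.00
Balance reaches $0.00 in month 7.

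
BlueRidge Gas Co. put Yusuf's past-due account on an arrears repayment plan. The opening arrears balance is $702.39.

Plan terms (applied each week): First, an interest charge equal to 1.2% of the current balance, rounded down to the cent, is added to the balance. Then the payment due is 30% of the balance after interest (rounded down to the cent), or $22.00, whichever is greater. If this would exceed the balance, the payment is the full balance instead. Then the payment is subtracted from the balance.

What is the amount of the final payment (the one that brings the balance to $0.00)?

$20.36

Week 1: $702.39 +$8.42 interest = $710.81; pay $213.24 → $497.57
Week 2: $497.57 +$5.97 interest = $503.54; pay $151.06 → $352.48
Week 3: $352.48 +$4.22 interest = $356.70; pay $107.01 → $249.69
Week 4: $249.69 +$2.99 interest = $252.68; pay $75.80 → $176.88
Week 5: $176.88 +$2.12 interest = $179.00; pay $53.70 → $125.30
Week 6: $125.30 +$1.50 interest = $126.80; pay $38.04 → $88.76
Week 7: $88.76 +$1.06 interest = $89.82; pay $26.94 → $62.88
Week 8: $62.88 +$0.75 interest = $63.63; pay $22.00 → $41.63
Week 9: $41.63 +$0.49 interest = $42.12; pay $22.00 → $20.12
Week 10: $20.12 +$0.24 interest = $20.36; pay $20.36 → $0.00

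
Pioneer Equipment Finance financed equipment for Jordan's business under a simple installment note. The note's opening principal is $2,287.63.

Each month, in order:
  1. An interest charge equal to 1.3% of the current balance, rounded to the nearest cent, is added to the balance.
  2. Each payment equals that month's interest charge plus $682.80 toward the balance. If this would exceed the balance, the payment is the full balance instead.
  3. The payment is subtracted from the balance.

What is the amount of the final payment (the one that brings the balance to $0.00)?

# | Opening | Interest | Payment | End bal
1 | $2,287.63 | $29.74 | $712.54 | $1,604.83
2 | $1,604.83 | $20.86 | $703.66 | $922.03
3 | $922.03 | $11.99 | $694.79 | $239.23
4 | $239.23 | $3.11 | $242.34 | $0.00

$242.34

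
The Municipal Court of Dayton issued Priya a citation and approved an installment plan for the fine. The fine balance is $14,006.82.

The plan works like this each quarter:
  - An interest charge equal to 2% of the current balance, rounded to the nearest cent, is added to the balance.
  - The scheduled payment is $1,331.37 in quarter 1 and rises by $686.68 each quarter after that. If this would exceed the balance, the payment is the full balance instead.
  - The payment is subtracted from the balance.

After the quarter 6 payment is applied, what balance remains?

$0.00

Quarter 1: opening $14,006.82; interest $280.14 → $14,286.96; payment $1,331.37; balance $12,955.59
Quarter 2: opening $12,955.59; interest $259.11 → $13,214.70; payment $2,018.05; balance $11,196.65
Quarter 3: opening $11,196.65; interest $223.93 → $11,420.58; payment $2,704.73; balance $8,715.85
Quarter 4: opening $8,715.85; interest $174.32 → $8,890.17; payment $3,391.41; balance $5,498.76
Quarter 5: opening $5,498.76; interest $109.98 → $5,608.74; payment $4,078.09; balance $1,530.65
Quarter 6: opening $1,530.65; interest $30.61 → $1,561.26; payment $1,561.26; balance $0.00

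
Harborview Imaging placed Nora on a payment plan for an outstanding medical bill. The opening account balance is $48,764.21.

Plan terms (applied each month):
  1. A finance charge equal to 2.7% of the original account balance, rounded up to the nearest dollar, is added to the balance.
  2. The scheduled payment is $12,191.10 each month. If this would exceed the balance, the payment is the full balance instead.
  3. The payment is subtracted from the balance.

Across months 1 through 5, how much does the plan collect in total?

$55,349.21

Month 1: opening $48,764.21; interest $1,317.00 → $50,081.21; payment $12,191.10; balance $37,890.11
Month 2: opening $37,890.11; interest $1,317.00 → $39,207.11; payment $12,191.10; balance $27,016.01
Month 3: opening $27,016.01; interest $1,317.00 → $28,333.01; payment $12,191.10; balance $16,141.91
Month 4: opening $16,141.91; interest $1,317.00 → $17,458.91; payment $12,191.10; balance $5,267.81
Month 5: opening $5,267.81; interest $1,317.00 → $6,584.81; payment $6,584.81; balance $0.00
Total paid: $55,349.21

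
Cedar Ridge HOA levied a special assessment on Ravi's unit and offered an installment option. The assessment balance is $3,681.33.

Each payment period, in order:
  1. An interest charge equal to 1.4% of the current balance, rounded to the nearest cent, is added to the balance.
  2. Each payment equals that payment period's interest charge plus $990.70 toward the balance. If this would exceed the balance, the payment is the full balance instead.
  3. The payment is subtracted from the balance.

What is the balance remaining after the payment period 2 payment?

# | Opening | Interest | Payment | End bal
1 | $3,681.33 | $51.54 | $1,042.24 | $2,690.63
2 | $2,690.63 | $37.67 | $1,028.37 | $1,699.93

$1,699.93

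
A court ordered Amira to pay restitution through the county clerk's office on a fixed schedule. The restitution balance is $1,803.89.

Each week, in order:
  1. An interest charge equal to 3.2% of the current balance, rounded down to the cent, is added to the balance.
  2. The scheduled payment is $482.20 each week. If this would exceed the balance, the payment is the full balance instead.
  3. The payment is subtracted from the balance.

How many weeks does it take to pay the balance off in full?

5

# | Opening | Interest | Payment | End bal
1 | $1,803.89 | $57.72 | $482.20 | $1,379.41
2 | $1,379.41 | $44.14 | $482.20 | $941.35
3 | $941.35 | $30.12 | $482.20 | $489.27
4 | $489.27 | $15.65 | $482.20 | $22.72
5 | $22.72 | $0.72 | $23.44 | $0.00
Balance reaches $0.00 in week 5.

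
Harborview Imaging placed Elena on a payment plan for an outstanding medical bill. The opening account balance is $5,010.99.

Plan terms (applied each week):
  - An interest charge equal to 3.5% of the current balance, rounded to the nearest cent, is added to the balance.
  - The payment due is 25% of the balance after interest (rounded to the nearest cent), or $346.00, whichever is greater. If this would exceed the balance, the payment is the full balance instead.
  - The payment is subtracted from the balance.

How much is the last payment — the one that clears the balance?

Week 1: opening $5,010.99; interest $175.38 → $5,186.37; payment $1,296.59; balance $3,889.78
Week 2: opening $3,889.78; interest $136.14 → $4,025.92; payment $1,006.48; balance $3,019.44
Week 3: opening $3,019.44; interest $105.68 → $3,125.12; payment $781.28; balance $2,343.84
Week 4: opening $2,343.84; interest $82.03 → $2,425.87; payment $606.47; balance $1,819.40
Week 5: opening $1,819.40; interest $63.68 → $1,883.08; payment $470.77; balance $1,412.31
Week 6: opening $1,412.31; interest $49.43 → $1,461.74; payment $365.44; balance $1,096.30
Week 7: opening $1,096.30; interest $38.37 → $1,134.67; payment $346.00; balance $788.67
Week 8: opening $788.67; interest $27.60 → $816.27; payment $346.00; balance $470.27
Week 9: opening $470.27; interest $16.46 → $486.73; payment $346.00; balance $140.73
Week 10: opening $140.73; interest $4.93 → $145.66; payment $145.66; balance $0.00

$145.66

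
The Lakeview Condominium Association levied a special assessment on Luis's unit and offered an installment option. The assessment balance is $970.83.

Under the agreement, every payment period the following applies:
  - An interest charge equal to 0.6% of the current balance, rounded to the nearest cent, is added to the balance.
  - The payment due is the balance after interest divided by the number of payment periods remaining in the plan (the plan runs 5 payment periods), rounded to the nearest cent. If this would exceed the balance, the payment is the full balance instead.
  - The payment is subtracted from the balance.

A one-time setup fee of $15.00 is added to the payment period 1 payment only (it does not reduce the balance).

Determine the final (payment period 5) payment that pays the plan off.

# | Opening | Interest | Payment | Fee | End bal
1 | $970.83 | $5.82 | $195.33 | $15.00 | $781.32
2 | $781.32 | $4.69 | $196.50 | — | $589.51
3 | $589.51 | $3.54 | $197.68 | — | $395.37
4 | $395.37 | $2.37 | $198.87 | — | $198.87
5 | $198.87 | $1.19 | $200.06 | — | $0.00

$200.06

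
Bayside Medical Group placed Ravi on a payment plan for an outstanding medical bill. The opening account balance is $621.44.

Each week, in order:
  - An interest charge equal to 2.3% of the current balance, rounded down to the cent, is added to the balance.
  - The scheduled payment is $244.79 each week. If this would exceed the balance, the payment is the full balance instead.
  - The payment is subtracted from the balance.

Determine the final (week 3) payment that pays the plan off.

$158.70

Week 1: opening $621.44; interest $14.29 → $635.73; payment $244.79; balance $390.94
Week 2: opening $390.94; interest $8.99 → $399.93; payment $244.79; balance $155.14
Week 3: opening $155.14; interest $3.56 → $158.70; payment $158.70; balance $0.00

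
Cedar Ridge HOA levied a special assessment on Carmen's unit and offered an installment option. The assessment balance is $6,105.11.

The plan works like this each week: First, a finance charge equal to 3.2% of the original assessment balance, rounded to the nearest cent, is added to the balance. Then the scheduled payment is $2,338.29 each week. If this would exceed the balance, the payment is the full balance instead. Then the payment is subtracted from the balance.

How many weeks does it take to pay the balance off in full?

3

Week 1: opening $6,105.11; interest $195.36 → $6,300.47; payment $2,338.29; balance $3,962.18
Week 2: opening $3,962.18; interest $195.36 → $4,157.54; payment $2,338.29; balance $1,819.25
Week 3: opening $1,819.25; interest $195.36 → $2,014.61; payment $2,014.61; balance $0.00
Balance reaches $0.00 in week 3.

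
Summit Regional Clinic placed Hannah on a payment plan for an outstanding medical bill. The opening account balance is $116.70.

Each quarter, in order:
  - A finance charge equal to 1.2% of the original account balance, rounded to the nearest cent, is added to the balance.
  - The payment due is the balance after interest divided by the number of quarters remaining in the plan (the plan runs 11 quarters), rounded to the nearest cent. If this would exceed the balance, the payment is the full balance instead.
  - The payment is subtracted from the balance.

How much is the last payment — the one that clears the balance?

Quarter 1: $116.70 +$1.40 interest = $118.10; pay $10.74 → $107.36
Quarter 2: $107.36 +$1.40 interest = $108.76; pay $10.88 → $97.88
Quarter 3: $97.88 +$1.40 interest = $99.28; pay $11.03 → $88.25
Quarter 4: $88.25 +$1.40 interest = $89.65; pay $11.21 → $78.44
Quarter 5: $78.44 +$1.40 interest = $79.84; pay $11.41 → $68.43
Quarter 6: $68.43 +$1.40 interest = $69.83; pay $11.64 → $58.19
Quarter 7: $58.19 +$1.40 interest = $59.59; pay $11.92 → $47.67
Quarter 8: $47.67 +$1.40 interest = $49.07; pay $12.27 → $36.80
Quarter 9: $36.80 +$1.40 interest = $38.20; pay $12.73 → $25.47
Quarter 10: $25.47 +$1.40 interest = $26.87; pay $13.44 → $13.43
Quarter 11: $13.43 +$1.40 interest = $14.83; pay $14.83 → $0.00

$14.83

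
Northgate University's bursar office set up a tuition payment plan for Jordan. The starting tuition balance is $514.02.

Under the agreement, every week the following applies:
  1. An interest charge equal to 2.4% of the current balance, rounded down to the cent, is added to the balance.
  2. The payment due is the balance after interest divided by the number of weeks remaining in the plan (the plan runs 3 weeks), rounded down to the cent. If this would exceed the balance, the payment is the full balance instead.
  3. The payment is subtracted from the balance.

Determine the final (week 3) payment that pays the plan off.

# | Opening | Interest | Payment | End bal
1 | $514.02 | $12.33 | $175.45 | $350.90
2 | $350.90 | $8.42 | $179.66 | $179.66
3 | $179.66 | $4.31 | $183.97 | $0.00

$183.97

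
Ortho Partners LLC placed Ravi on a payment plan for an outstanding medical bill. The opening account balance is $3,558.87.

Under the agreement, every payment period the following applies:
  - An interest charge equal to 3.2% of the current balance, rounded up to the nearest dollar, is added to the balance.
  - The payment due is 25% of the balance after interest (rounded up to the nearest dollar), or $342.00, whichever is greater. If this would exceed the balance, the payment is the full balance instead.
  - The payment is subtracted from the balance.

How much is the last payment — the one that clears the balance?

$16.87

Payment period 1: $3,558.87 +$114.00 interest = $3,672.87; pay $919.00 → $2,753.87
Payment period 2: $2,753.87 +$89.00 interest = $2,842.87; pay $711.00 → $2,131.87
Payment period 3: $2,131.87 +$69.00 interest = $2,200.87; pay $551.00 → $1,649.87
Payment period 4: $1,649.87 +$53.00 interest = $1,702.87; pay $426.00 → $1,276.87
Payment period 5: $1,276.87 +$41.00 interest = $1,317.87; pay $342.00 → $975.87
Payment period 6: $975.87 +$32.00 interest = $1,007.87; pay $342.00 → $665.87
Payment period 7: $665.87 +$22.00 interest = $687.87; pay $342.00 → $345.87
Payment period 8: $345.87 +$12.00 interest = $357.87; pay $342.00 → $15.87
Payment period 9: $15.87 +$1.00 interest = $16.87; pay $16.87 → $0.00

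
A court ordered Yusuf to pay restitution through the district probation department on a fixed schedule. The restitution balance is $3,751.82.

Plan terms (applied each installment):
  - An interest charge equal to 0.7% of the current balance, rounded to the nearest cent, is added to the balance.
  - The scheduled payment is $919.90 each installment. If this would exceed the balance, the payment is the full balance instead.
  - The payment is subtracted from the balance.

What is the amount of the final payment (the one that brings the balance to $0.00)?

$140.54

Installment 1: opening $3,751.82; interest $26.26 → $3,778.08; payment $919.90; balance $2,858.18
Installment 2: opening $2,858.18; interest $20.01 → $2,878.19; payment $919.90; balance $1,958.29
Installment 3: opening $1,958.29; interest $13.71 → $1,972.00; payment $919.90; balance $1,052.10
Installment 4: opening $1,052.10; interest $7.36 → $1,059.46; payment $919.90; balance $139.56
Installment 5: opening $139.56; interest $0.98 → $140.54; payment $140.54; balance $0.00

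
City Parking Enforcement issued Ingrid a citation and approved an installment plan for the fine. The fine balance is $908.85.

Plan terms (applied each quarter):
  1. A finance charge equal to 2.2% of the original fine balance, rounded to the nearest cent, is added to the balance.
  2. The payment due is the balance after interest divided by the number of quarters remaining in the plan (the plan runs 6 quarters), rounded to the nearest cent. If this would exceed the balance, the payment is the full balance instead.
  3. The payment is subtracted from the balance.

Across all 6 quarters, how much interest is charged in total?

Quarter 1: opening $908.85; interest $19.99 → $928.84; payment $154.81; balance $774.03
Quarter 2: opening $774.03; interest $19.99 → $794.02; payment $158.80; balance $635.22
Quarter 3: opening $635.22; interest $19.99 → $655.21; payment $163.80; balance $491.41
Quarter 4: opening $491.41; interest $19.99 → $511.40; payment $170.47; balance $340.93
Quarter 5: opening $340.93; interest $19.99 → $360.92; payment $180.46; balance $180.46
Quarter 6: opening $180.46; interest $19.99 → $200.45; payment $200.45; balance $0.00
Total interest: $19.99 + $19.99 + $19.99 + $19.99 + $19.99 + $19.99 = $119.94

$119.94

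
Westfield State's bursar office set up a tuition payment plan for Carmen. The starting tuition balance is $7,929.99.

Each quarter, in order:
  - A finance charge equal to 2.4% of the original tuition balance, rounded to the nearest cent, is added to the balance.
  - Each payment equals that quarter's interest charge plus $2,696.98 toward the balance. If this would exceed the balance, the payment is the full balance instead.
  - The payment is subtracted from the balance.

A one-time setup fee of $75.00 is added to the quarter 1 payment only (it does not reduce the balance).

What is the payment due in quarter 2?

$2,887.30

# | Opening | Interest | Payment | Fee | End bal
1 | $7,929.99 | $190.32 | $2,887.30 | $75.00 | $5,233.01
2 | $5,233.01 | $190.32 | $2,887.30 | — | $2,536.03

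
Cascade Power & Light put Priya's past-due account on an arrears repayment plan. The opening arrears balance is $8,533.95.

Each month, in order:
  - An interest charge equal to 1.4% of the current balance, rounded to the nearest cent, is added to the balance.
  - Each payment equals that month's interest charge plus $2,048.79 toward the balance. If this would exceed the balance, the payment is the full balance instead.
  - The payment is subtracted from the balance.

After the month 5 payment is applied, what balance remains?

# | Opening | Interest | Payment | End bal
1 | $8,533.95 | $119.48 | $2,168.27 | $6,485.16
2 | $6,485.16 | $90.79 | $2,139.58 | $4,436.37
3 | $4,436.37 | $62.11 | $2,110.90 | $2,387.58
4 | $2,387.58 | $33.43 | $2,082.22 | $338.79
5 | $338.79 | $4.74 | $343.53 | $0.00

$0.00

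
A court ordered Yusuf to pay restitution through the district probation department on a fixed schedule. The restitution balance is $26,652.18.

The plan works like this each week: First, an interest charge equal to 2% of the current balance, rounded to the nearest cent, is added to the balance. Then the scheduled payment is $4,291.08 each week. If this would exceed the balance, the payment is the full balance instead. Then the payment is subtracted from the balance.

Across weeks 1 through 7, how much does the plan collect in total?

# | Opening | Interest | Payment | End bal
1 | $26,652.18 | $533.04 | $4,291.08 | $22,894.14
2 | $22,894.14 | $457.88 | $4,291.08 | $19,060.94
3 | $19,060.94 | $381.22 | $4,291.08 | $15,151.08
4 | $15,151.08 | $303.02 | $4,291.08 | $11,163.02
5 | $11,163.02 | $223.26 | $4,291.08 | $7,095.20
6 | $7,095.20 | $141.90 | $4,291.08 | $2,946.02
7 | $2,946.02 | $58.92 | $3,004.94 | $0.00
Total paid: $28,751.42

$28,751.42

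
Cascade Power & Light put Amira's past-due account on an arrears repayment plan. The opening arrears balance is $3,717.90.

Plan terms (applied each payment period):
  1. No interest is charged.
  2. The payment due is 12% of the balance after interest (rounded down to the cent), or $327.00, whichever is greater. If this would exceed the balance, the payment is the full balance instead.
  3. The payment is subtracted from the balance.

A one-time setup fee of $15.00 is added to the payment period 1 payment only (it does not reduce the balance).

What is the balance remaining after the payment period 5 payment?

$1,879.66

# | Opening | Payment | Fee | End bal
1 | $3,717.90 | $446.14 | $15.00 | $3,271.76
2 | $3,271.76 | $392.61 | — | $2,879.15
3 | $2,879.15 | $345.49 | — | $2,533.66
4 | $2,533.66 | $327.00 | — | $2,206.66
5 | $2,206.66 | $327.00 | — | $1,879.66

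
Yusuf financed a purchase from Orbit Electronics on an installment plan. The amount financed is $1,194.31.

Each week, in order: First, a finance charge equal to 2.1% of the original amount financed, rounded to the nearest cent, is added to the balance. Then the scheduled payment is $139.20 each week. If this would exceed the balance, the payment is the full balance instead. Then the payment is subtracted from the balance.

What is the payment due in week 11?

$78.19

Week 1: $1,194.31 +$25.08 interest = $1,219.39; pay $139.20 → $1,080.19
Week 2: $1,080.19 +$25.08 interest = $1,105.27; pay $139.20 → $966.07
Week 3: $966.07 +$25.08 interest = $991.15; pay $139.20 → $851.95
Week 4: $851.95 +$25.08 interest = $877.03; pay $139.20 → $737.83
Week 5: $737.83 +$25.08 interest = $762.91; pay $139.20 → $623.71
Week 6: $623.71 +$25.08 interest = $648.79; pay $139.20 → $509.59
Week 7: $509.59 +$25.08 interest = $534.67; pay $139.20 → $395.47
Week 8: $395.47 +$25.08 interest = $420.55; pay $139.20 → $281.35
Week 9: $281.35 +$25.08 interest = $306.43; pay $139.20 → $167.23
Week 10: $167.23 +$25.08 interest = $192.31; pay $139.20 → $53.11
Week 11: $53.11 +$25.08 interest = $78.19; pay $78.19 → $0.00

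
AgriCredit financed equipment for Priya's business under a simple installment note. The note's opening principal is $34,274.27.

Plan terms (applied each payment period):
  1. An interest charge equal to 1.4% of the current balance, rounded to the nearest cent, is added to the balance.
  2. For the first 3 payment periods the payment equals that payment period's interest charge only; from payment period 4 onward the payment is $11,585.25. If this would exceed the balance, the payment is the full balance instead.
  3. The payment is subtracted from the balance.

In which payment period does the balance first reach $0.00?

7

Payment period 1: opening $34,274.27; interest $479.84 → $34,754.11; payment $479.84; balance $34,274.27
Payment period 2: opening $34,274.27; interest $479.84 → $34,754.11; payment $479.84; balance $34,274.27
Payment period 3: opening $34,274.27; interest $479.84 → $34,754.11; payment $479.84; balance $34,274.27
Payment period 4: opening $34,274.27; interest $479.84 → $34,754.11; payment $11,585.25; balance $23,168.86
Payment period 5: opening $23,168.86; interest $324.36 → $23,493.22; payment $11,585.25; balance $11,907.97
Payment period 6: opening $11,907.97; interest $166.71 → $12,074.68; payment $11,585.25; balance $489.43
Payment period 7: opening $489.43; interest $6.85 → $496.28; payment $496.28; balance $0.00
Balance reaches $0.00 in payment period 7.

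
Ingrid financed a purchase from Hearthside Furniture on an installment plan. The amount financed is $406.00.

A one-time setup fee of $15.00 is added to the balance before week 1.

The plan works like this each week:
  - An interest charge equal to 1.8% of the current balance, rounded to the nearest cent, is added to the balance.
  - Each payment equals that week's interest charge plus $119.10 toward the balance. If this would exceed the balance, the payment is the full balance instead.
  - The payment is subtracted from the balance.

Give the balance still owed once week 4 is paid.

$0.00

# | Opening | Interest | Payment | End bal
1 | $421.00 | $7.58 | $126.68 | $301.90
2 | $301.90 | $5.43 | $124.53 | $182.80
3 | $182.80 | $3.29 | $122.39 | $63.70
4 | $63.70 | $1.15 | $64.85 | $0.00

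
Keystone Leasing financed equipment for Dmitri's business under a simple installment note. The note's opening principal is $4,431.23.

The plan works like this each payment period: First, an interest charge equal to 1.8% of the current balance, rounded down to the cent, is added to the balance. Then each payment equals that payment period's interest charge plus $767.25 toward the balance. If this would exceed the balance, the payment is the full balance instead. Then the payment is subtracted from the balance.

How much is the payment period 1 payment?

$847.01

# | Opening | Interest | Payment | End bal
1 | $4,431.23 | $79.76 | $847.01 | $3,663.98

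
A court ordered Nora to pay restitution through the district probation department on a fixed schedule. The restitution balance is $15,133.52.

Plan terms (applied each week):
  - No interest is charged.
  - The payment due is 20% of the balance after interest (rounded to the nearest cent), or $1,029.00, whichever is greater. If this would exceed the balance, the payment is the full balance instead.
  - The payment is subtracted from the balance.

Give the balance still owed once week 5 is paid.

$4,958.96

# | Opening | Payment | End bal
1 | $15,133.52 | $3,026.70 | $12,106.82
2 | $12,106.82 | $2,421.36 | $9,685.46
3 | $9,685.46 | $1,937.09 | $7,748.37
4 | $7,748.37 | $1,549.67 | $6,198.70
5 | $6,198.70 | $1,239.74 | $4,958.96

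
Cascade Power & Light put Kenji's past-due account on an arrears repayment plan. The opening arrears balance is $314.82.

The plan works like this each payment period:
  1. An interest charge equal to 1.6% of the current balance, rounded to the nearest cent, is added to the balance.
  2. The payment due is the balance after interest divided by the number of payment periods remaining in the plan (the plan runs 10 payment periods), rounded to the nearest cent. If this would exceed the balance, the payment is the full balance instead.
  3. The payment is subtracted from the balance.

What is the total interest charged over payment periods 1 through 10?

$29.09

Payment period 1: $314.82 +$5.04 interest = $319.86; pay $31.99 → $287.87
Payment period 2: $287.87 +$4.61 interest = $292.48; pay $32.50 → $259.98
Payment period 3: $259.98 +$4.16 interest = $264.14; pay $33.02 → $231.12
Payment period 4: $231.12 +$3.70 interest = $234.82; pay $33.55 → $201.27
Payment period 5: $201.27 +$3.22 interest = $204.49; pay $34.08 → $170.41
Payment period 6: $170.41 +$2.73 interest = $173.14; pay $34.63 → $138.51
Payment period 7: $138.51 +$2.22 interest = $140.73; pay $35.18 → $105.55
Payment period 8: $105.55 +$1.69 interest = $107.24; pay $35.75 → $71.49
Payment period 9: $71.49 +$1.14 interest = $72.63; pay $36.32 → $36.31
Payment period 10: $36.31 +$0.58 interest = $36.89; pay $36.89 → $0.00
Total interest: $5.04 + $4.61 + $4.16 + $3.70 + $3.22 + $2.73 + $2.22 + $1.69 + $1.14 + $0.58 = $29.09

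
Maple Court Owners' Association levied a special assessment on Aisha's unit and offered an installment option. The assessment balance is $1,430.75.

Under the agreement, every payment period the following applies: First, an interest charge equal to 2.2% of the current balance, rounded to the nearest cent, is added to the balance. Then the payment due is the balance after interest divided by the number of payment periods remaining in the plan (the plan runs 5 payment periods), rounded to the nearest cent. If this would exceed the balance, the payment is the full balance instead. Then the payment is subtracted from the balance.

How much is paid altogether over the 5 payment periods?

$1,528.01

Payment period 1: $1,430.75 +$31.48 interest = $1,462.23; pay $292.45 → $1,169.78
Payment period 2: $1,169.78 +$25.74 interest = $1,195.52; pay $298.88 → $896.64
Payment period 3: $896.64 +$19.73 interest = $916.37; pay $305.46 → $610.91
Payment period 4: $610.91 +$13.44 interest = $624.35; pay $312.18 → $312.17
Payment period 5: $312.17 +$6.87 interest = $319.04; pay $319.04 → $0.00
Total paid: $1,528.01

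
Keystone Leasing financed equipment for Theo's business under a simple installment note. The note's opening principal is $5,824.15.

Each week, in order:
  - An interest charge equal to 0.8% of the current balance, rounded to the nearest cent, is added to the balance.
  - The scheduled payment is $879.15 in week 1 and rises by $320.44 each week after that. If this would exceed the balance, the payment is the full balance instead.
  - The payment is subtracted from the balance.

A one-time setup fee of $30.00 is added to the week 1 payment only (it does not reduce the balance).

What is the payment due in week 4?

# | Opening | Interest | Payment | Fee | End bal
1 | $5,824.15 | $46.59 | $879.15 | $30.00 | $4,991.59
2 | $4,991.59 | $39.93 | $1,199.59 | — | $3,831.93
3 | $3,831.93 | $30.66 | $1,520.03 | — | $2,342.56
4 | $2,342.56 | $18.74 | $1,840.47 | — | $520.83

$1,840.47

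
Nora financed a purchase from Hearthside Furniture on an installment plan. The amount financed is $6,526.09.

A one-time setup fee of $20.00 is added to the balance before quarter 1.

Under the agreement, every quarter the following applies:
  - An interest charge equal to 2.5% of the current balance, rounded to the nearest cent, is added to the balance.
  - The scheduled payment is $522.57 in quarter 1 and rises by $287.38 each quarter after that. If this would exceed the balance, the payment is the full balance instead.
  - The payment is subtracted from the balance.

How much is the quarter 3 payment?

# | Opening | Interest | Payment | End bal
1 | $6,546.09 | $163.65 | $522.57 | $6,187.17
2 | $6,187.17 | $154.68 | $809.95 | $5,531.90
3 | $5,531.90 | $138.30 | $1,097.33 | $4,572.87

$1,097.33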